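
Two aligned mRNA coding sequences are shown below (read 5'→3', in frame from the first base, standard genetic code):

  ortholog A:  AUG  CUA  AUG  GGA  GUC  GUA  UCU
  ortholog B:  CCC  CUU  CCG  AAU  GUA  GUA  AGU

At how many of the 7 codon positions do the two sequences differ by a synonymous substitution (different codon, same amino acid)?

3

Codon 1: AUG Met / CCC Pro — nonsynonymous.
Codon 2: CUA Leu / CUU Leu — synonymous.
Codon 3: AUG Met / CCG Pro — nonsynonymous.
Codon 4: GGA Gly / AAU Asn — nonsynonymous.
Codon 5: GUC Val / GUA Val — synonymous.
Codon 6: GUA Val / GUA Val — identical.
Codon 7: UCU Ser / AGU Ser — synonymous.
Synonymous differences: 3.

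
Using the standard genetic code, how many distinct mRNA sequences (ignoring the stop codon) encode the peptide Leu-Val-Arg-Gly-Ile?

1728

Leu: 6 codons.
Val: 4 codons.
Arg: 6 codons.
Gly: 4 codons.
Ile: 3 codons.
6 × 4 × 6 × 4 × 3 = 1728.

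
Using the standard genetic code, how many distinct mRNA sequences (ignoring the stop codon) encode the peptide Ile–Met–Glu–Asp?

Ile: 3 codons.
Met: 1 codon.
Glu: 2 codons.
Asp: 2 codons.
3 × 1 × 2 × 2 = 12.

12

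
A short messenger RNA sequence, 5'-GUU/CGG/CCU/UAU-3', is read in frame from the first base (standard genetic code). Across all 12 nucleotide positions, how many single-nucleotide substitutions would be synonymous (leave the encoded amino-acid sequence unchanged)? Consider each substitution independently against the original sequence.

Codon 1 (GUU, Val): 3 synonymous substitutions.
Codon 2 (CGG, Arg): 4 synonymous substitutions.
Codon 3 (CCU, Pro): 3 synonymous substitutions.
Codon 4 (UAU, Tyr): 1 synonymous substitution.
Total: 3 + 4 + 3 + 1 = 11.

11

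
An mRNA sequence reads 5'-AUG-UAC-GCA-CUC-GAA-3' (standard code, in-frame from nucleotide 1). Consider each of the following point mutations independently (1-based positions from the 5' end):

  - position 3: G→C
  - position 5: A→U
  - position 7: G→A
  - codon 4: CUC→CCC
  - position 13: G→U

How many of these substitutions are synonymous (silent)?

0

Codon 1: AUG (Met) → AUC (Ile) — missense.
Codon 2: UAC (Tyr) → UUC (Phe) — missense.
Codon 3: GCA (Ala) → ACA (Thr) — missense.
Codon 4: CUC (Leu) → CCC (Pro) — missense.
Codon 5: GAA (Glu) → UAA (Stop) — nonsense.
Synonymous: 0 of 5.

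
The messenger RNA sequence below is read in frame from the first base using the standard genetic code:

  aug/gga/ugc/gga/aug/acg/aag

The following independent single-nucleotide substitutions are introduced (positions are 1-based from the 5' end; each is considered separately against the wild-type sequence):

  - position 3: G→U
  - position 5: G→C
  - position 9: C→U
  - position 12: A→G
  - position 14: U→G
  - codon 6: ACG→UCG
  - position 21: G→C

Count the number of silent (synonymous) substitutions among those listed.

2

Codon 1: AUG (Met) → AUU (Ile) — missense.
Codon 2: GGA (Gly) → GCA (Ala) — missense.
Codon 3: UGC (Cys) → UGU (Cys) — synonymous.
Codon 4: GGA (Gly) → GGG (Gly) — synonymous.
Codon 5: AUG (Met) → AGG (Arg) — missense.
Codon 6: ACG (Thr) → UCG (Ser) — missense.
Codon 7: AAG (Lys) → AAC (Asn) — missense.
Synonymous: 2 of 7.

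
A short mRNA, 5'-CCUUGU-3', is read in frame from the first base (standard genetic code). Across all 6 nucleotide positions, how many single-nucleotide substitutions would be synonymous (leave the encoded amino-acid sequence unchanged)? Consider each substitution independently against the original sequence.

Codon 1 (CCU, Pro): 3 synonymous substitutions.
Codon 2 (UGU, Cys): 1 synonymous substitution.
Total: 3 + 1 = 4.

4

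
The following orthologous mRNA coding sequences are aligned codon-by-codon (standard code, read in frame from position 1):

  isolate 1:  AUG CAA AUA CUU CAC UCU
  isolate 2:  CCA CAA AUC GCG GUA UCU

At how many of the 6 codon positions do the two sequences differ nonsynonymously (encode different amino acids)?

Codon 1: AUG Met / CCA Pro — nonsynonymous.
Codon 2: CAA Gln / CAA Gln — identical.
Codon 3: AUA Ile / AUC Ile — synonymous.
Codon 4: CUU Leu / GCG Ala — nonsynonymous.
Codon 5: CAC His / GUA Val — nonsynonymous.
Codon 6: UCU Ser / UCU Ser — identical.
Nonsynonymous differences: 3.

3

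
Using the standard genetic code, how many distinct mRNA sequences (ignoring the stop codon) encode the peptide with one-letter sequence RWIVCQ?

Arg: 6 codons.
Trp: 1 codon.
Ile: 3 codons.
Val: 4 codons.
Cys: 2 codons.
Gln: 2 codons.
6 × 1 × 3 × 4 × 2 × 2 = 288.

288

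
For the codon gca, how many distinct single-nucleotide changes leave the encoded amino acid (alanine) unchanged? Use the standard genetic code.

3

Position 1: none → 0 synonymous.
Position 2: none → 0 synonymous.
Position 3: GCU, GCC, GCG → 3 synonymous.
Total: 0 + 0 + 3 = 3.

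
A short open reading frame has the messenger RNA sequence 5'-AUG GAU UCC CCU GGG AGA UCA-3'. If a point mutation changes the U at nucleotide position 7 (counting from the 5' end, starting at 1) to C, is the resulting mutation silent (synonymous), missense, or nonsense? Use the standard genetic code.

Position 7 falls in codon 3: UCC → Ser.
After the substitution the codon is CCC → Pro.
Ser ≠ Pro, so this is a missense mutation.

missense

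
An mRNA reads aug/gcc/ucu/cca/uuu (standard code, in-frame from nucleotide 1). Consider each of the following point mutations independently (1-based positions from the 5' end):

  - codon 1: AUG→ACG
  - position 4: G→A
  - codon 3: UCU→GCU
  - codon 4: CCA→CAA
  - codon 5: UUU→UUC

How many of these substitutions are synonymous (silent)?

1

Codon 1: AUG (Met) → ACG (Thr) — missense.
Codon 2: GCC (Ala) → ACC (Thr) — missense.
Codon 3: UCU (Ser) → GCU (Ala) — missense.
Codon 4: CCA (Pro) → CAA (Gln) — missense.
Codon 5: UUU (Phe) → UUC (Phe) — synonymous.
Synonymous: 1 of 5.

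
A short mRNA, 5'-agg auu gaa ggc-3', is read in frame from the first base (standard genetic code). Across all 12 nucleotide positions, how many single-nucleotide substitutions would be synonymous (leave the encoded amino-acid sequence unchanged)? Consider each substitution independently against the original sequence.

8

Codon 1 (AGG, Arg): 2 synonymous substitutions.
Codon 2 (AUU, Ile): 2 synonymous substitutions.
Codon 3 (GAA, Glu): 1 synonymous substitution.
Codon 4 (GGC, Gly): 3 synonymous substitutions.
Total: 2 + 2 + 1 + 3 = 8.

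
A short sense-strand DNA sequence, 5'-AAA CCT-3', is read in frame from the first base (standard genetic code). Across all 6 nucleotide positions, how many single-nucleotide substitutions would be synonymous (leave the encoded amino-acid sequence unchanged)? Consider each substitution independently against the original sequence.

4

Codon 1 (AAA, Lys): 1 synonymous substitution.
Codon 2 (CCT, Pro): 3 synonymous substitutions.
Total: 1 + 3 = 4.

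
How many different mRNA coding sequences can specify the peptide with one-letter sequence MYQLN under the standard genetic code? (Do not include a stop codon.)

48

Met: 1 codon.
Tyr: 2 codons.
Gln: 2 codons.
Leu: 6 codons.
Asn: 2 codons.
1 × 2 × 2 × 6 × 2 = 48.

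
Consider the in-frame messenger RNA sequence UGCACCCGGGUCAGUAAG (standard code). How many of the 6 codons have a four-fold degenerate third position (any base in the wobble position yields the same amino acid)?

3

Codon 1 UGC (Cys): third position 2-fold.
Codon 2 ACC (Thr): third position 4-fold.
Codon 3 CGG (Arg): third position 4-fold.
Codon 4 GUC (Val): third position 4-fold.
Codon 5 AGU (Ser): third position 2-fold.
Codon 6 AAG (Lys): third position 2-fold.
Four-fold degenerate third positions: 3.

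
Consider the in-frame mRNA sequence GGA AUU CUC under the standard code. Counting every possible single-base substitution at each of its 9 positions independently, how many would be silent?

8

Codon 1 (GGA, Gly): 3 synonymous substitutions.
Codon 2 (AUU, Ile): 2 synonymous substitutions.
Codon 3 (CUC, Leu): 3 synonymous substitutions.
Total: 3 + 2 + 3 = 8.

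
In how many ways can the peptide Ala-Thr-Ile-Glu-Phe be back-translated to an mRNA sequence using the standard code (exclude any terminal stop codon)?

Ala: 4 codons.
Thr: 4 codons.
Ile: 3 codons.
Glu: 2 codons.
Phe: 2 codons.
4 × 4 × 3 × 2 × 2 = 192.

192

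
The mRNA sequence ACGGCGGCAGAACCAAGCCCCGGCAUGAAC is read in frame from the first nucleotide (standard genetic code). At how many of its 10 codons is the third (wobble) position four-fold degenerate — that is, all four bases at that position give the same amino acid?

6

Codon 1 ACG (Thr): third position 4-fold.
Codon 2 GCG (Ala): third position 4-fold.
Codon 3 GCA (Ala): third position 4-fold.
Codon 4 GAA (Glu): third position 2-fold.
Codon 5 CCA (Pro): third position 4-fold.
Codon 6 AGC (Ser): third position 2-fold.
Codon 7 CCC (Pro): third position 4-fold.
Codon 8 GGC (Gly): third position 4-fold.
Codon 9 AUG (Met): third position 1-fold.
Codon 10 AAC (Asn): third position 2-fold.
Four-fold degenerate third positions: 6.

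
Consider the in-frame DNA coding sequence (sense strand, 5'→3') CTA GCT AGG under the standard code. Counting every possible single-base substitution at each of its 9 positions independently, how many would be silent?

9

Codon 1 (CTA, Leu): 4 synonymous substitutions.
Codon 2 (GCT, Ala): 3 synonymous substitutions.
Codon 3 (AGG, Arg): 2 synonymous substitutions.
Total: 4 + 3 + 2 = 9.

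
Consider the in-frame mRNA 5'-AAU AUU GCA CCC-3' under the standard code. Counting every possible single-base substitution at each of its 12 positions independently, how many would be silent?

9

Codon 1 (AAU, Asn): 1 synonymous substitution.
Codon 2 (AUU, Ile): 2 synonymous substitutions.
Codon 3 (GCA, Ala): 3 synonymous substitutions.
Codon 4 (CCC, Pro): 3 synonymous substitutions.
Total: 1 + 2 + 3 + 3 = 9.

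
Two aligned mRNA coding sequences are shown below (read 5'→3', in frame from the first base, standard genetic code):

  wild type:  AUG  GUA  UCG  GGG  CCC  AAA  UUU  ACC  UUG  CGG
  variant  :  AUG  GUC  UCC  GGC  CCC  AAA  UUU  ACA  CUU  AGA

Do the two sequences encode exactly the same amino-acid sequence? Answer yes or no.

Codon 1: AUG Met / AUG Met — identical.
Codon 2: GUA Val / GUC Val — synonymous.
Codon 3: UCG Ser / UCC Ser — synonymous.
Codon 4: GGG Gly / GGC Gly — synonymous.
Codon 5: CCC Pro / CCC Pro — identical.
Codon 6: AAA Lys / AAA Lys — identical.
Codon 7: UUU Phe / UUU Phe — identical.
Codon 8: ACC Thr / ACA Thr — synonymous.
Codon 9: UUG Leu / CUU Leu — synonymous.
Codon 10: CGG Arg / AGA Arg — synonymous.
Nonsynonymous differences: 0 → same protein.

yes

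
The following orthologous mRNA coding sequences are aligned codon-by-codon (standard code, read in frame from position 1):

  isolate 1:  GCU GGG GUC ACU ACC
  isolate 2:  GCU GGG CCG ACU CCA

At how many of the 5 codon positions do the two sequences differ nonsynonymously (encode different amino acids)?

2

Codon 1: GCU Ala / GCU Ala — identical.
Codon 2: GGG Gly / GGG Gly — identical.
Codon 3: GUC Val / CCG Pro — nonsynonymous.
Codon 4: ACU Thr / ACU Thr — identical.
Codon 5: ACC Thr / CCA Pro — nonsynonymous.
Nonsynonymous differences: 2.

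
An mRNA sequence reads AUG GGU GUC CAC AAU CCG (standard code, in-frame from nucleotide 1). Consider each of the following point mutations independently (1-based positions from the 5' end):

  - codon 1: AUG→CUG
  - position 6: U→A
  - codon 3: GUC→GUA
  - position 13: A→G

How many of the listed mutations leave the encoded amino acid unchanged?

2

Codon 1: AUG (Met) → CUG (Leu) — missense.
Codon 2: GGU (Gly) → GGA (Gly) — synonymous.
Codon 3: GUC (Val) → GUA (Val) — synonymous.
Codon 5: AAU (Asn) → GAU (Asp) — missense.
Synonymous: 2 of 4.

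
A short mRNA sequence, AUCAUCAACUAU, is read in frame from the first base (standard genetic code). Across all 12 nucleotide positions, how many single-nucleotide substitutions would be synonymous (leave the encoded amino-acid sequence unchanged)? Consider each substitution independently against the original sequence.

6

Codon 1 (AUC, Ile): 2 synonymous substitutions.
Codon 2 (AUC, Ile): 2 synonymous substitutions.
Codon 3 (AAC, Asn): 1 synonymous substitution.
Codon 4 (UAU, Tyr): 1 synonymous substitution.
Total: 2 + 2 + 1 + 1 = 6.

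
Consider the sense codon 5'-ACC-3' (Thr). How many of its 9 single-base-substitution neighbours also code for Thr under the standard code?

Position 1: none → 0 synonymous.
Position 2: none → 0 synonymous.
Position 3: ACT, ACA, ACG → 3 synonymous.
Total: 0 + 0 + 3 = 3.

3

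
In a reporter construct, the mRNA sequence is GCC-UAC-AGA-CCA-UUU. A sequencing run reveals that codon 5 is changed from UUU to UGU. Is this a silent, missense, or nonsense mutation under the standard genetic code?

Position 14 falls in codon 5: UUU → Phe.
After the substitution the codon is UGU → Cys.
Phe ≠ Cys, so this is a missense mutation.

missense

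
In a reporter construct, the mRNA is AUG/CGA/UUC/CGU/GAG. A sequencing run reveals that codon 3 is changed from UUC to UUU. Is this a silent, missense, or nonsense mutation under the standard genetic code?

silent

Position 9 falls in codon 3: UUC → Phe.
After the substitution the codon is UUU → Phe.
Both encode Phe, so the change is synonymous.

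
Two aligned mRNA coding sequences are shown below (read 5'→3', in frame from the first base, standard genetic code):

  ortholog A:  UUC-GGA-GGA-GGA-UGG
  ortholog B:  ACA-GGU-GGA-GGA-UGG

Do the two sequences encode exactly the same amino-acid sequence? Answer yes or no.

Codon 1: UUC Phe / ACA Thr — nonsynonymous.
Codon 2: GGA Gly / GGU Gly — synonymous.
Codon 3: GGA Gly / GGA Gly — identical.
Codon 4: GGA Gly / GGA Gly — identical.
Codon 5: UGG Trp / UGG Trp — identical.
Nonsynonymous differences: 1 → different protein.

no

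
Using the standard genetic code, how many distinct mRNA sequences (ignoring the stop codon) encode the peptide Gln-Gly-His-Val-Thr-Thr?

Gln: 2 codons.
Gly: 4 codons.
His: 2 codons.
Val: 4 codons.
Thr: 4 codons.
Thr: 4 codons.
2 × 4 × 2 × 4 × 4 × 4 = 1024.

1024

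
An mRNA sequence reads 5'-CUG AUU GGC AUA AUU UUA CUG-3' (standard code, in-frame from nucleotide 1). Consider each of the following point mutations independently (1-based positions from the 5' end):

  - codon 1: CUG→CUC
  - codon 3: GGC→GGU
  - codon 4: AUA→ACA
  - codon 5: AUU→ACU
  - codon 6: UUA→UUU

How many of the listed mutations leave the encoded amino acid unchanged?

Codon 1: CUG (Leu) → CUC (Leu) — synonymous.
Codon 3: GGC (Gly) → GGU (Gly) — synonymous.
Codon 4: AUA (Ile) → ACA (Thr) — missense.
Codon 5: AUU (Ile) → ACU (Thr) — missense.
Codon 6: UUA (Leu) → UUU (Phe) — missense.
Synonymous: 2 of 5.

2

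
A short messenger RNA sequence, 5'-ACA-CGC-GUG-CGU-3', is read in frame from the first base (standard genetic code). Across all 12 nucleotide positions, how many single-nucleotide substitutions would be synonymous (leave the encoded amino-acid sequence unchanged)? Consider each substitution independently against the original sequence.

Codon 1 (ACA, Thr): 3 synonymous substitutions.
Codon 2 (CGC, Arg): 3 synonymous substitutions.
Codon 3 (GUG, Val): 3 synonymous substitutions.
Codon 4 (CGU, Arg): 3 synonymous substitutions.
Total: 3 + 3 + 3 + 3 = 12.

12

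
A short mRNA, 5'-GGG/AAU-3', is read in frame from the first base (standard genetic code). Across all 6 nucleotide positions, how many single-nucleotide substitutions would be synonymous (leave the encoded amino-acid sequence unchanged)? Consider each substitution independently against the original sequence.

4

Codon 1 (GGG, Gly): 3 synonymous substitutions.
Codon 2 (AAU, Asn): 1 synonymous substitution.
Total: 3 + 1 = 4.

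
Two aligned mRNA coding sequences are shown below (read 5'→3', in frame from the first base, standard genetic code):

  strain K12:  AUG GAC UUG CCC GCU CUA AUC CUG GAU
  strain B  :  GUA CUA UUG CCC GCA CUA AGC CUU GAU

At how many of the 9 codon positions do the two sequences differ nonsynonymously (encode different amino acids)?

Codon 1: AUG Met / GUA Val — nonsynonymous.
Codon 2: GAC Asp / CUA Leu — nonsynonymous.
Codon 3: UUG Leu / UUG Leu — identical.
Codon 4: CCC Pro / CCC Pro — identical.
Codon 5: GCU Ala / GCA Ala — synonymous.
Codon 6: CUA Leu / CUA Leu — identical.
Codon 7: AUC Ile / AGC Ser — nonsynonymous.
Codon 8: CUG Leu / CUU Leu — synonymous.
Codon 9: GAU Asp / GAU Asp — identical.
Nonsynonymous differences: 3.

3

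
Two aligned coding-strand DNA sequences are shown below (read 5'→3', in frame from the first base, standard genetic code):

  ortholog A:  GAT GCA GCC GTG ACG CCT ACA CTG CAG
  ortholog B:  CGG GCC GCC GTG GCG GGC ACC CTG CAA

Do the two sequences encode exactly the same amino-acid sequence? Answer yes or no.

Codon 1: GAT Asp / CGG Arg — nonsynonymous.
Codon 2: GCA Ala / GCC Ala — synonymous.
Codon 3: GCC Ala / GCC Ala — identical.
Codon 4: GTG Val / GTG Val — identical.
Codon 5: ACG Thr / GCG Ala — nonsynonymous.
Codon 6: CCT Pro / GGC Gly — nonsynonymous.
Codon 7: ACA Thr / ACC Thr — synonymous.
Codon 8: CTG Leu / CTG Leu — identical.
Codon 9: CAG Gln / CAA Gln — synonymous.
Nonsynonymous differences: 3 → different protein.

no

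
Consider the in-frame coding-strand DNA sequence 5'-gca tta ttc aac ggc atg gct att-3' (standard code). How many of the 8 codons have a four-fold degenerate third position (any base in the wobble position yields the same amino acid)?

Codon 1 GCA (Ala): third position 4-fold.
Codon 2 TTA (Leu): third position 2-fold.
Codon 3 TTC (Phe): third position 2-fold.
Codon 4 AAC (Asn): third position 2-fold.
Codon 5 GGC (Gly): third position 4-fold.
Codon 6 ATG (Met): third position 1-fold.
Codon 7 GCT (Ala): third position 4-fold.
Codon 8 ATT (Ile): third position 3-fold.
Four-fold degenerate third positions: 3.

3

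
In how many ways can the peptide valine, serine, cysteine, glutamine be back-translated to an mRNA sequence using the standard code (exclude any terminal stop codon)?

Val: 4 codons.
Ser: 6 codons.
Cys: 2 codons.
Gln: 2 codons.
4 × 6 × 2 × 2 = 96.

96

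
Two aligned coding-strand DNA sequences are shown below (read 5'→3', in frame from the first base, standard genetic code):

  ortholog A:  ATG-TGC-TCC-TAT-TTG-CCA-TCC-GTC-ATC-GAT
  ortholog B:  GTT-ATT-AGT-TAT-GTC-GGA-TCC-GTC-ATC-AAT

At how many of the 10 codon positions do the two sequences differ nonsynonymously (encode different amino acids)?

5

Codon 1: ATG Met / GTT Val — nonsynonymous.
Codon 2: TGC Cys / ATT Ile — nonsynonymous.
Codon 3: TCC Ser / AGT Ser — synonymous.
Codon 4: TAT Tyr / TAT Tyr — identical.
Codon 5: TTG Leu / GTC Val — nonsynonymous.
Codon 6: CCA Pro / GGA Gly — nonsynonymous.
Codon 7: TCC Ser / TCC Ser — identical.
Codon 8: GTC Val / GTC Val — identical.
Codon 9: ATC Ile / ATC Ile — identical.
Codon 10: GAT Asp / AAT Asn — nonsynonymous.
Nonsynonymous differences: 5.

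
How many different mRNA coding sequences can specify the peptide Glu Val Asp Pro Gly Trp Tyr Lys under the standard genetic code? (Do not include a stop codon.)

1024

Glu: 2 codons.
Val: 4 codons.
Asp: 2 codons.
Pro: 4 codons.
Gly: 4 codons.
Trp: 1 codon.
Tyr: 2 codons.
Lys: 2 codons.
2 × 4 × 2 × 4 × 4 × 1 × 2 × 2 = 1024.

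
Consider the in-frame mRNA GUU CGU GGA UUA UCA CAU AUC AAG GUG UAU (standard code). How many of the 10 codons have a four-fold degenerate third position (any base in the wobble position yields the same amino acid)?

Codon 1 GUU (Val): third position 4-fold.
Codon 2 CGU (Arg): third position 4-fold.
Codon 3 GGA (Gly): third position 4-fold.
Codon 4 UUA (Leu): third position 2-fold.
Codon 5 UCA (Ser): third position 4-fold.
Codon 6 CAU (His): third position 2-fold.
Codon 7 AUC (Ile): third position 3-fold.
Codon 8 AAG (Lys): third position 2-fold.
Codon 9 GUG (Val): third position 4-fold.
Codon 10 UAU (Tyr): third position 2-fold.
Four-fold degenerate third positions: 5.

5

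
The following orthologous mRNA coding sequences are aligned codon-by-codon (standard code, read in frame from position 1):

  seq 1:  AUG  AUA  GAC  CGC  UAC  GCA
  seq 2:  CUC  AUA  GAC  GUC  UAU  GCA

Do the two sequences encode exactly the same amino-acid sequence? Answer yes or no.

Codon 1: AUG Met / CUC Leu — nonsynonymous.
Codon 2: AUA Ile / AUA Ile — identical.
Codon 3: GAC Asp / GAC Asp — identical.
Codon 4: CGC Arg / GUC Val — nonsynonymous.
Codon 5: UAC Tyr / UAU Tyr — synonymous.
Codon 6: GCA Ala / GCA Ala — identical.
Nonsynonymous differences: 2 → different protein.

no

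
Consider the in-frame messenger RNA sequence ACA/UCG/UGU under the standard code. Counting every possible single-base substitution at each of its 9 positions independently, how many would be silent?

Codon 1 (ACA, Thr): 3 synonymous substitutions.
Codon 2 (UCG, Ser): 3 synonymous substitutions.
Codon 3 (UGU, Cys): 1 synonymous substitution.
Total: 3 + 3 + 1 = 7.

7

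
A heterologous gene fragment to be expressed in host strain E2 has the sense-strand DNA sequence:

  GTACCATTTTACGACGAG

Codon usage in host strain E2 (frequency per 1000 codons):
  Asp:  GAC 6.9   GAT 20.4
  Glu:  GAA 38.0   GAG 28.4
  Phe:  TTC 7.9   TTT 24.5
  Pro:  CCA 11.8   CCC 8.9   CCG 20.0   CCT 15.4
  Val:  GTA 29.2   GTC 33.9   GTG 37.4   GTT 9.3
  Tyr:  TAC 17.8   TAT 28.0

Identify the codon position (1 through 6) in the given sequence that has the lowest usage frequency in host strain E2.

5

Codon 1 GTA (Val): 29.2 per 1000.
Codon 2 CCA (Pro): 11.8 per 1000.
Codon 3 TTT (Phe): 24.5 per 1000.
Codon 4 TAC (Tyr): 17.8 per 1000.
Codon 5 GAC (Asp): 6.9 per 1000.
Codon 6 GAG (Glu): 28.4 per 1000.
Lowest frequency is 6.9 at codon 5.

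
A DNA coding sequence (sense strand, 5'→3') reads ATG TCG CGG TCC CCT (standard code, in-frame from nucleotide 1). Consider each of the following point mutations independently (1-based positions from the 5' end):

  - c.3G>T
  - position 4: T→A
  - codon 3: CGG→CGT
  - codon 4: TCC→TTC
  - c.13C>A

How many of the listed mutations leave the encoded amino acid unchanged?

Codon 1: ATG (Met) → ATT (Ile) — missense.
Codon 2: TCG (Ser) → ACG (Thr) — missense.
Codon 3: CGG (Arg) → CGT (Arg) — synonymous.
Codon 4: TCC (Ser) → TTC (Phe) — missense.
Codon 5: CCT (Pro) → ACT (Thr) — missense.
Synonymous: 1 of 5.

1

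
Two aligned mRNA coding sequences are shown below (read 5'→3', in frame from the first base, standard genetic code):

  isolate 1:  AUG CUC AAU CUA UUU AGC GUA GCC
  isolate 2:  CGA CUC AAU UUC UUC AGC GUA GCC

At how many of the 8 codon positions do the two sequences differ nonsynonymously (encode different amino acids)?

Codon 1: AUG Met / CGA Arg — nonsynonymous.
Codon 2: CUC Leu / CUC Leu — identical.
Codon 3: AAU Asn / AAU Asn — identical.
Codon 4: CUA Leu / UUC Phe — nonsynonymous.
Codon 5: UUU Phe / UUC Phe — synonymous.
Codon 6: AGC Ser / AGC Ser — identical.
Codon 7: GUA Val / GUA Val — identical.
Codon 8: GCC Ala / GCC Ala — identical.
Nonsynonymous differences: 2.

2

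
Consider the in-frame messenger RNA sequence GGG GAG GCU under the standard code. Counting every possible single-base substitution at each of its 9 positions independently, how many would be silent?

7

Codon 1 (GGG, Gly): 3 synonymous substitutions.
Codon 2 (GAG, Glu): 1 synonymous substitution.
Codon 3 (GCU, Ala): 3 synonymous substitutions.
Total: 3 + 1 + 3 = 7.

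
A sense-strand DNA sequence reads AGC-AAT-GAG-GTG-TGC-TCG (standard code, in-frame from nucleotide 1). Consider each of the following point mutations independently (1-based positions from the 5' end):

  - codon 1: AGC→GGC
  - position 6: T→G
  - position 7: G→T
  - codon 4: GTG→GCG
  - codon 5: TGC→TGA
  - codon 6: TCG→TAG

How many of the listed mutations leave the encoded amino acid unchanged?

Codon 1: AGC (Ser) → GGC (Gly) — missense.
Codon 2: AAT (Asn) → AAG (Lys) — missense.
Codon 3: GAG (Glu) → TAG (Stop) — nonsense.
Codon 4: GTG (Val) → GCG (Ala) — missense.
Codon 5: TGC (Cys) → TGA (Stop) — nonsense.
Codon 6: TCG (Ser) → TAG (Stop) — nonsense.
Synonymous: 0 of 6.

0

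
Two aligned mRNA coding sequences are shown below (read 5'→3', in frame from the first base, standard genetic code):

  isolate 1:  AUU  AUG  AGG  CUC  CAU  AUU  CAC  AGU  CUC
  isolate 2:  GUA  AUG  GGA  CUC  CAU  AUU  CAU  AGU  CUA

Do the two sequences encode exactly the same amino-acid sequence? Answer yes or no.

no

Codon 1: AUU Ile / GUA Val — nonsynonymous.
Codon 2: AUG Met / AUG Met — identical.
Codon 3: AGG Arg / GGA Gly — nonsynonymous.
Codon 4: CUC Leu / CUC Leu — identical.
Codon 5: CAU His / CAU His — identical.
Codon 6: AUU Ile / AUU Ile — identical.
Codon 7: CAC His / CAU His — synonymous.
Codon 8: AGU Ser / AGU Ser — identical.
Codon 9: CUC Leu / CUA Leu — synonymous.
Nonsynonymous differences: 2 → different protein.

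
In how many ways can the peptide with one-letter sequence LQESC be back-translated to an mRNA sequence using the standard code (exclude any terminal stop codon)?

Leu: 6 codons.
Gln: 2 codons.
Glu: 2 codons.
Ser: 6 codons.
Cys: 2 codons.
6 × 2 × 2 × 6 × 2 = 288.

288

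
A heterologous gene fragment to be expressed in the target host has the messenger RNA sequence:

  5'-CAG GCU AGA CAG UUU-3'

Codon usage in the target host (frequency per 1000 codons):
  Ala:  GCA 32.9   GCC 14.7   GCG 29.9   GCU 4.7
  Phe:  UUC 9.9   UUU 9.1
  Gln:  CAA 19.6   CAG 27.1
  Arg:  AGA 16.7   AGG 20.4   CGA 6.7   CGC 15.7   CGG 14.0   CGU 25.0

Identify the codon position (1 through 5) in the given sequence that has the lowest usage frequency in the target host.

2

Codon 1 CAG (Gln): 27.1 per 1000.
Codon 2 GCU (Ala): 4.7 per 1000.
Codon 3 AGA (Arg): 16.7 per 1000.
Codon 4 CAG (Gln): 27.1 per 1000.
Codon 5 UUU (Phe): 9.1 per 1000.
Lowest frequency is 4.7 at codon 2.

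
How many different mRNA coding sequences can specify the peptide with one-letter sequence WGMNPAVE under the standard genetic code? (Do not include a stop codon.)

1024

Trp: 1 codon.
Gly: 4 codons.
Met: 1 codon.
Asn: 2 codons.
Pro: 4 codons.
Ala: 4 codons.
Val: 4 codons.
Glu: 2 codons.
1 × 4 × 1 × 2 × 4 × 4 × 4 × 2 = 1024.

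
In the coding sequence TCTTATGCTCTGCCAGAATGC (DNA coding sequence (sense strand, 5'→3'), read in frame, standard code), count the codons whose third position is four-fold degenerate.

4

Codon 1 TCT (Ser): third position 4-fold.
Codon 2 TAT (Tyr): third position 2-fold.
Codon 3 GCT (Ala): third position 4-fold.
Codon 4 CTG (Leu): third position 4-fold.
Codon 5 CCA (Pro): third position 4-fold.
Codon 6 GAA (Glu): third position 2-fold.
Codon 7 TGC (Cys): third position 2-fold.
Four-fold degenerate third positions: 4.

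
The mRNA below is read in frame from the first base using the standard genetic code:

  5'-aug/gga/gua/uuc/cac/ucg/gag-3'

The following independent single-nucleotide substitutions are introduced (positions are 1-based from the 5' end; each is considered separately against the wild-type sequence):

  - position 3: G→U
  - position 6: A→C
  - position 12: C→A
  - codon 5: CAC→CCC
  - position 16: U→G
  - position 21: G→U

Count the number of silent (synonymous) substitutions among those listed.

1

Codon 1: AUG (Met) → AUU (Ile) — missense.
Codon 2: GGA (Gly) → GGC (Gly) — synonymous.
Codon 4: UUC (Phe) → UUA (Leu) — missense.
Codon 5: CAC (His) → CCC (Pro) — missense.
Codon 6: UCG (Ser) → GCG (Ala) — missense.
Codon 7: GAG (Glu) → GAU (Asp) — missense.
Synonymous: 1 of 6.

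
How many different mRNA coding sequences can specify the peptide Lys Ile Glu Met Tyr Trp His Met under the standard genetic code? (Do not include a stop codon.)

Lys: 2 codons.
Ile: 3 codons.
Glu: 2 codons.
Met: 1 codon.
Tyr: 2 codons.
Trp: 1 codon.
His: 2 codons.
Met: 1 codon.
2 × 3 × 2 × 1 × 2 × 1 × 2 × 1 = 48.

48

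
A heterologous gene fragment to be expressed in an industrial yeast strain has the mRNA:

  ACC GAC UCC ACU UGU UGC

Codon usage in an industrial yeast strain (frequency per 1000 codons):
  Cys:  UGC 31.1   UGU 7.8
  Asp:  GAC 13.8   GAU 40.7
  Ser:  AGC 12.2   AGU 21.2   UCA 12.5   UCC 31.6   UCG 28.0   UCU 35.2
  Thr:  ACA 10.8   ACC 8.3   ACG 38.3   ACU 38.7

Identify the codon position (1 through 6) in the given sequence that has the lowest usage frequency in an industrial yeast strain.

Codon 1 ACC (Thr): 8.3 per 1000.
Codon 2 GAC (Asp): 13.8 per 1000.
Codon 3 UCC (Ser): 31.6 per 1000.
Codon 4 ACU (Thr): 38.7 per 1000.
Codon 5 UGU (Cys): 7.8 per 1000.
Codon 6 UGC (Cys): 31.1 per 1000.
Lowest frequency is 7.8 at codon 5.

5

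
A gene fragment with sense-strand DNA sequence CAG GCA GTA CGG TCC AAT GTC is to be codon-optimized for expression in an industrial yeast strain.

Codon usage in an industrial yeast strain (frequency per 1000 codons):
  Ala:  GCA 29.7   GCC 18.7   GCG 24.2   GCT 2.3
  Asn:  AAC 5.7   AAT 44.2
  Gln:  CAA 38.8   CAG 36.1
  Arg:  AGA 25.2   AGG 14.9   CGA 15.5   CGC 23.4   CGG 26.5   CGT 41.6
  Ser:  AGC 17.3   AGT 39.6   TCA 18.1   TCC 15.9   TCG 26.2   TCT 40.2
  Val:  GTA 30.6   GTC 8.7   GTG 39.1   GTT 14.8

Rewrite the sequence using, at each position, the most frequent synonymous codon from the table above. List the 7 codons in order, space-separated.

Codon 1 (Gln): best is CAA at 38.8.
Codon 2 (Ala): best is GCA at 29.7.
Codon 3 (Val): best is GTG at 39.1.
Codon 4 (Arg): best is CGT at 41.6.
Codon 5 (Ser): best is TCT at 40.2.
Codon 6 (Asn): best is AAT at 44.2.
Codon 7 (Val): best is GTG at 39.1.

CAA GCA GTG CGT TCT AAT GTG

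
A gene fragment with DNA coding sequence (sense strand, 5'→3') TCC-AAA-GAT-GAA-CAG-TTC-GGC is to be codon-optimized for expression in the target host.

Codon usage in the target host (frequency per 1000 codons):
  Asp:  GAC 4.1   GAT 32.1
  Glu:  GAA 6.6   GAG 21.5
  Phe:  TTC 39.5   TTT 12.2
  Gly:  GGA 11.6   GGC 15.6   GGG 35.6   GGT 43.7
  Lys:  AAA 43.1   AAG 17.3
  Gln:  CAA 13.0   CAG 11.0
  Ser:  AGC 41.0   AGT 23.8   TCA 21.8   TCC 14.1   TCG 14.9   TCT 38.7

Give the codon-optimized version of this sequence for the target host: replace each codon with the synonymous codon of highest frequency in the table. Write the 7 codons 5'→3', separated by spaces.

Codon 1 (Ser): best is AGC at 41.0.
Codon 2 (Lys): best is AAA at 43.1.
Codon 3 (Asp): best is GAT at 32.1.
Codon 4 (Glu): best is GAG at 21.5.
Codon 5 (Gln): best is CAA at 13.0.
Codon 6 (Phe): best is TTC at 39.5.
Codon 7 (Gly): best is GGT at 43.7.

AGC AAA GAT GAG CAA TTC GGT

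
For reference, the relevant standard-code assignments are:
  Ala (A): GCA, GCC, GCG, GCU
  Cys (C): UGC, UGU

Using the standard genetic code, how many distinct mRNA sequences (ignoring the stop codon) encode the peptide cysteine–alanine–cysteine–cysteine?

Cys: 2 codons.
Ala: 4 codons.
Cys: 2 codons.
Cys: 2 codons.
2 × 4 × 2 × 2 = 32.

32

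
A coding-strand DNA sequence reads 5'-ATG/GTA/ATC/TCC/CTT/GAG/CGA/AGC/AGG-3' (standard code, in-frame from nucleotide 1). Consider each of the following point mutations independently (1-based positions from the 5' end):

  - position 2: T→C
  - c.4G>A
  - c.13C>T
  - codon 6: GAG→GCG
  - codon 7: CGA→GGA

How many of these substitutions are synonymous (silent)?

0

Codon 1: ATG (Met) → ACG (Thr) — missense.
Codon 2: GTA (Val) → ATA (Ile) — missense.
Codon 5: CTT (Leu) → TTT (Phe) — missense.
Codon 6: GAG (Glu) → GCG (Ala) — missense.
Codon 7: CGA (Arg) → GGA (Gly) — missense.
Synonymous: 0 of 5.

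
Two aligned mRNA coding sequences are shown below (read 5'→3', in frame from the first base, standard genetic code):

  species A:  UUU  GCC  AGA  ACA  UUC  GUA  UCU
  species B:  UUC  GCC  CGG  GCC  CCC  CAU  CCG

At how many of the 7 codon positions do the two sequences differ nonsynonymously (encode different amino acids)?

4

Codon 1: UUU Phe / UUC Phe — synonymous.
Codon 2: GCC Ala / GCC Ala — identical.
Codon 3: AGA Arg / CGG Arg — synonymous.
Codon 4: ACA Thr / GCC Ala — nonsynonymous.
Codon 5: UUC Phe / CCC Pro — nonsynonymous.
Codon 6: GUA Val / CAU His — nonsynonymous.
Codon 7: UCU Ser / CCG Pro — nonsynonymous.
Nonsynonymous differences: 4.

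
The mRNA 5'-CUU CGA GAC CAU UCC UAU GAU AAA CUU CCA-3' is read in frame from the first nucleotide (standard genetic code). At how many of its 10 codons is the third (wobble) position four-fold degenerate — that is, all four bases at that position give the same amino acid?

5

Codon 1 CUU (Leu): third position 4-fold.
Codon 2 CGA (Arg): third position 4-fold.
Codon 3 GAC (Asp): third position 2-fold.
Codon 4 CAU (His): third position 2-fold.
Codon 5 UCC (Ser): third position 4-fold.
Codon 6 UAU (Tyr): third position 2-fold.
Codon 7 GAU (Asp): third position 2-fold.
Codon 8 AAA (Lys): third position 2-fold.
Codon 9 CUU (Leu): third position 4-fold.
Codon 10 CCA (Pro): third position 4-fold.
Four-fold degenerate third positions: 5.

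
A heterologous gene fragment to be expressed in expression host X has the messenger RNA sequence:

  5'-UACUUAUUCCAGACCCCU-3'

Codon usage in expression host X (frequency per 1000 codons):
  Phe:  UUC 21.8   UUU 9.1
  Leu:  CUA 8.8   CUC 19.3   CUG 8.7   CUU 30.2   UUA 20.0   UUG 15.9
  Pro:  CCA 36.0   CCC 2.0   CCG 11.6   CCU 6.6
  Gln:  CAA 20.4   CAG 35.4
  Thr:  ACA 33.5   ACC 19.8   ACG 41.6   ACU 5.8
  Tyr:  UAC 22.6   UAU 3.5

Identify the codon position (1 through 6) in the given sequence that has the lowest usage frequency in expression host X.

Codon 1 UAC (Tyr): 22.6 per 1000.
Codon 2 UUA (Leu): 20.0 per 1000.
Codon 3 UUC (Phe): 21.8 per 1000.
Codon 4 CAG (Gln): 35.4 per 1000.
Codon 5 ACC (Thr): 19.8 per 1000.
Codon 6 CCU (Pro): 6.6 per 1000.
Lowest frequency is 6.6 at codon 6.

6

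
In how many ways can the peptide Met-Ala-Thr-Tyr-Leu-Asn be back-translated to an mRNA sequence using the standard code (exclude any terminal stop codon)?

384

Met: 1 codon.
Ala: 4 codons.
Thr: 4 codons.
Tyr: 2 codons.
Leu: 6 codons.
Asn: 2 codons.
1 × 4 × 4 × 2 × 6 × 2 = 384.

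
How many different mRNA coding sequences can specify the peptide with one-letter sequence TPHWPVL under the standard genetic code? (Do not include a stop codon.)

3072

Thr: 4 codons.
Pro: 4 codons.
His: 2 codons.
Trp: 1 codon.
Pro: 4 codons.
Val: 4 codons.
Leu: 6 codons.
4 × 4 × 2 × 1 × 4 × 4 × 6 = 3072.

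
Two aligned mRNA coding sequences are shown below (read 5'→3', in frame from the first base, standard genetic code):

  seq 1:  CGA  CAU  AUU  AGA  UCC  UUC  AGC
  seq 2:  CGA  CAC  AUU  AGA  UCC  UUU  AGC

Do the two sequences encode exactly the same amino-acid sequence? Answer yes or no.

yes

Codon 1: CGA Arg / CGA Arg — identical.
Codon 2: CAU His / CAC His — synonymous.
Codon 3: AUU Ile / AUU Ile — identical.
Codon 4: AGA Arg / AGA Arg — identical.
Codon 5: UCC Ser / UCC Ser — identical.
Codon 6: UUC Phe / UUU Phe — synonymous.
Codon 7: AGC Ser / AGC Ser — identical.
Nonsynonymous differences: 0 → same protein.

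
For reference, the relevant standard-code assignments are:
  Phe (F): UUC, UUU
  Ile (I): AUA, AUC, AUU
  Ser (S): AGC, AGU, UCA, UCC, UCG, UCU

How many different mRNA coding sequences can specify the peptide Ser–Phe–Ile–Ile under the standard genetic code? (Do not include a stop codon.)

108

Ser: 6 codons.
Phe: 2 codons.
Ile: 3 codons.
Ile: 3 codons.
6 × 2 × 3 × 3 = 108.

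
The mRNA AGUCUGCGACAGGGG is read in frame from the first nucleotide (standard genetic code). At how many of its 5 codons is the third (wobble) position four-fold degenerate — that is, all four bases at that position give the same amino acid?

3

Codon 1 AGU (Ser): third position 2-fold.
Codon 2 CUG (Leu): third position 4-fold.
Codon 3 CGA (Arg): third position 4-fold.
Codon 4 CAG (Gln): third position 2-fold.
Codon 5 GGG (Gly): third position 4-fold.
Four-fold degenerate third positions: 3.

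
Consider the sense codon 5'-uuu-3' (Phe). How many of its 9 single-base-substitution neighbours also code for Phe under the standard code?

Position 1: none → 0 synonymous.
Position 2: none → 0 synonymous.
Position 3: UUC → 1 synonymous.
Total: 0 + 0 + 1 = 1.

1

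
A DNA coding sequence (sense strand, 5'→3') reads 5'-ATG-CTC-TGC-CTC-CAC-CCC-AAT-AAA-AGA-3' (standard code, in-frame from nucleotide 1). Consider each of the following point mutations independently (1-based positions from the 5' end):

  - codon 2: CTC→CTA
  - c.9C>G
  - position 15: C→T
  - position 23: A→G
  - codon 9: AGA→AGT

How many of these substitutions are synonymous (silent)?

Codon 2: CTC (Leu) → CTA (Leu) — synonymous.
Codon 3: TGC (Cys) → TGG (Trp) — missense.
Codon 5: CAC (His) → CAT (His) — synonymous.
Codon 8: AAA (Lys) → AGA (Arg) — missense.
Codon 9: AGA (Arg) → AGT (Ser) — missense.
Synonymous: 2 of 5.

2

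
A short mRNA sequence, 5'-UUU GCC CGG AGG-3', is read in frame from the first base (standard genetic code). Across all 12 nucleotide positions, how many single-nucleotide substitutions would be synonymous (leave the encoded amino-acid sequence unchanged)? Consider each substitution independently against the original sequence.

Codon 1 (UUU, Phe): 1 synonymous substitution.
Codon 2 (GCC, Ala): 3 synonymous substitutions.
Codon 3 (CGG, Arg): 4 synonymous substitutions.
Codon 4 (AGG, Arg): 2 synonymous substitutions.
Total: 1 + 3 + 4 + 2 = 10.

10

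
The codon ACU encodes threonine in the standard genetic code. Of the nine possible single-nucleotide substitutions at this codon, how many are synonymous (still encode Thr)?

3

Position 1: none → 0 synonymous.
Position 2: none → 0 synonymous.
Position 3: ACC, ACA, ACG → 3 synonymous.
Total: 0 + 0 + 3 = 3.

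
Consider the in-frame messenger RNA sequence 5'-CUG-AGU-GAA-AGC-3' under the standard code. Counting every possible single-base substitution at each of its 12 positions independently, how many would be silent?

7

Codon 1 (CUG, Leu): 4 synonymous substitutions.
Codon 2 (AGU, Ser): 1 synonymous substitution.
Codon 3 (GAA, Glu): 1 synonymous substitution.
Codon 4 (AGC, Ser): 1 synonymous substitution.
Total: 4 + 1 + 1 + 1 = 7.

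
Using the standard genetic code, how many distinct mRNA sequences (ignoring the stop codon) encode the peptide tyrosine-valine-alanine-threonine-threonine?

512

Tyr: 2 codons.
Val: 4 codons.
Ala: 4 codons.
Thr: 4 codons.
Thr: 4 codons.
2 × 4 × 4 × 4 × 4 = 512.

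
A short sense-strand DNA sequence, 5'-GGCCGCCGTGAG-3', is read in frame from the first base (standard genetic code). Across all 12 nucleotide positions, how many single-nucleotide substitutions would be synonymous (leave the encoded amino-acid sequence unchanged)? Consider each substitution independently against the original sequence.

10

Codon 1 (GGC, Gly): 3 synonymous substitutions.
Codon 2 (CGC, Arg): 3 synonymous substitutions.
Codon 3 (CGT, Arg): 3 synonymous substitutions.
Codon 4 (GAG, Glu): 1 synonymous substitution.
Total: 3 + 3 + 3 + 1 = 10.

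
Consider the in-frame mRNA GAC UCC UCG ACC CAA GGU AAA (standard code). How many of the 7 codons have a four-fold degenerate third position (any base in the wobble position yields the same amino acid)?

4

Codon 1 GAC (Asp): third position 2-fold.
Codon 2 UCC (Ser): third position 4-fold.
Codon 3 UCG (Ser): third position 4-fold.
Codon 4 ACC (Thr): third position 4-fold.
Codon 5 CAA (Gln): third position 2-fold.
Codon 6 GGU (Gly): third position 4-fold.
Codon 7 AAA (Lys): third position 2-fold.
Four-fold degenerate third positions: 4.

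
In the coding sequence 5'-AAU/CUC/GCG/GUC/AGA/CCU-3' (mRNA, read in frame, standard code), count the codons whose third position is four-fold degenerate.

Codon 1 AAU (Asn): third position 2-fold.
Codon 2 CUC (Leu): third position 4-fold.
Codon 3 GCG (Ala): third position 4-fold.
Codon 4 GUC (Val): third position 4-fold.
Codon 5 AGA (Arg): third position 2-fold.
Codon 6 CCU (Pro): third position 4-fold.
Four-fold degenerate third positions: 4.

4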